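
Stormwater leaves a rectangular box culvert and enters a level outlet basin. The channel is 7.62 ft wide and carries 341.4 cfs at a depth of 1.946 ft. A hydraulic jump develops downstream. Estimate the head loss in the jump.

ΔE = 2.467 ft

q = Q/b = 341.4/7.62 = 44.80 ft²/s; V₁ = q/y₁ = 23.02 ft/s. Fr₁ = V₁/√(g·y₁) = 2.908.
Sequent-depth ratio: y₂/y₁ = ½[√(1 + 8Fr₁²) − 1] = ½[√68.674 − 1] = 3.643.
y₂ = 3.643 × 1.946 = 7.090 ft.
Head loss: ΔE = (y₂ − y₁)³/(4y₁y₂) = (7.090 − 1.946)³/(4×1.946×7.090) = 136.1/55.19 = 2.467 ft.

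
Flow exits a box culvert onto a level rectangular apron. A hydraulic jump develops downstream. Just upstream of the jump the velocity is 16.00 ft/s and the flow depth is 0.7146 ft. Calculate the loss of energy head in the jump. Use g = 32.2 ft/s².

Fr₁ = V₁/√(g·y₁) = 16.00/√(32.2×0.7146) = 3.335.
From the momentum equation for a rectangular channel, y₂/y₁ = ½[√(1 + 8Fr₁²) − 1] = ½[√90.004 − 1] = 4.244.
y₂ = 4.244 × 0.7146 = 3.032 ft.
q = V₁·y₁ = 16.00 × 0.7146 = 11.43 ft²/s. V₂ = q/y₂ = 11.43/3.032 = 3.770 ft/s. E₁ = y₁ + V₁²/2g = 4.690 ft; E₂ = y₂ + V₂²/2g = 3.253 ft. ΔE = E₁ − E₂ = 1.437 ft.

ΔE = 1.437 ft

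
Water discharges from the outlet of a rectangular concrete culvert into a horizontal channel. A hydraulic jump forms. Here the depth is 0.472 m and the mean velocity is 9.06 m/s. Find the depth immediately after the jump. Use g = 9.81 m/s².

Fr₁ = V₁/√(g·y₁) = 9.06/√(9.81×0.472) = 4.21.
Conjugate-depth relation: y₂/y₁ = ½[√(1 + 8Fr₁²) − 1] = ½[√142.8 − 1] = 5.48.
y₂ = 5.48 × 0.472 = 2.58 m.

y₂ = 2.58 m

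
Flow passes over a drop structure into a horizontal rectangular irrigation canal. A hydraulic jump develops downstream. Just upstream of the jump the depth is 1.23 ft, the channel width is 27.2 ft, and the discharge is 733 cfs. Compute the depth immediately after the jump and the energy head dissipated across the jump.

y₂ = 5.47 ft; ΔE = 2.84 ft

q = Q/b = 733/27.2 = 26.9 ft²/s; V₁ = q/y₁ = 21.9 ft/s. Fr₁ = V₁/√(g·y₁) = 3.48.
Conjugate-depth relation: y₂/y₁ = ½[√(1 + 8Fr₁²) − 1] = ½[√97.96 − 1] = 4.45.
y₂ = 4.45 × 1.23 = 5.47 ft.
Head loss: ΔE = (y₂ − y₁)³/(4y₁y₂) = (5.47 − 1.23)³/(4×1.23×5.47) = 76.3/26.9 = 2.84 ft.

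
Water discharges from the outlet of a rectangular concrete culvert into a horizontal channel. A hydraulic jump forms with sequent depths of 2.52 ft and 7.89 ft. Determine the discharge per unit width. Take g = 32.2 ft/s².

For a rectangular channel the momentum equation gives q² = ½·g·y₁·y₂·(y₁ + y₂) = ½×32.2×2.52×7.89×10.4 = 3332.
q = √3332 = 57.7 ft²/s.

q = 57.7 ft²/s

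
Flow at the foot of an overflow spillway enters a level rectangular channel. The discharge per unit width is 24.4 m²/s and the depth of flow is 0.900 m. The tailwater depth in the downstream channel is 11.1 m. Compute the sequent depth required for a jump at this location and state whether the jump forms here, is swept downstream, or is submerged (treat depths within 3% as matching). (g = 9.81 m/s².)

y₂ = 11.2 m; the jump forms here

V₁ = q/y₁ = 24.4/0.900 = 27.1 m/s. Fr₁ = V₁/√(g·y₁) = 27.1/√(9.81×0.900) = 9.12.
Bélanger equation: y₂/y₁ = ½[√(1 + 8Fr₁²) − 1] = ½[√667.0 − 1] = 12.4.
y₂ = 12.4 × 0.900 = 11.2 m.
Tailwater y_tw = 11.1 m: y_tw ≈ y₂, so the jump forms here.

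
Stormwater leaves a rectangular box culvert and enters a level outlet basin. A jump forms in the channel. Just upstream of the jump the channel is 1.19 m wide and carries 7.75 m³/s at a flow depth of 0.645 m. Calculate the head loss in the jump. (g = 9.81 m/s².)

ΔE = 2.30 m

q = Q/b = 7.75/1.19 = 6.51 m²/s; V₁ = q/y₁ = 10.1 m/s. Fr₁ = V₁/√(g·y₁) = 4.01.
Sequent-depth ratio: y₂/y₁ = ½[√(1 + 8Fr₁²) − 1] = ½[√129.9 − 1] = 5.20.
y₂ = 5.20 × 0.645 = 3.35 m.
Head loss: ΔE = (y₂ − y₁)³/(4y₁y₂) = (3.35 − 0.645)³/(4×0.645×3.35) = 19.9/8.65 = 2.30 m.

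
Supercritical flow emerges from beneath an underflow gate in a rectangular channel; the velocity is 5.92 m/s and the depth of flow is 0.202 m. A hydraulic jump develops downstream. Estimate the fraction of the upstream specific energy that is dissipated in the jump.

ΔE/E₁ = 0.414 (41.4%)

Fr₁ = V₁/√(g·y₁) = 5.92/√(9.81×0.202) = 4.21.
Bélanger equation: y₂/y₁ = ½[√(1 + 8Fr₁²) − 1] = ½[√142.5 − 1] = 5.47.
y₂ = 5.47 × 0.202 = 1.10 m.
E₁ = y₁ + V₁²/2g = 1.99 m. ΔE = (y₂ − y₁)³/(4y₁y₂) = 0.824 m. ΔE/E₁ = 0.824/1.99 = 0.414.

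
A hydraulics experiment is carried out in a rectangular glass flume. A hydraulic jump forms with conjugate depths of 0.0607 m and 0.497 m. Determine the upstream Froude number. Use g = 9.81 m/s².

For a rectangular channel the momentum equation gives q² = ½·g·y₁·y₂·(y₁ + y₂) = ½×9.81×0.0607×0.497×0.558 = 0.0825.
q = √0.0825 = 0.287 m²/s.
V₁ = q/y₁ = 4.73 m/s; Fr₁ = V₁/√(g·y₁) = 6.13.

Fr₁ = 6.13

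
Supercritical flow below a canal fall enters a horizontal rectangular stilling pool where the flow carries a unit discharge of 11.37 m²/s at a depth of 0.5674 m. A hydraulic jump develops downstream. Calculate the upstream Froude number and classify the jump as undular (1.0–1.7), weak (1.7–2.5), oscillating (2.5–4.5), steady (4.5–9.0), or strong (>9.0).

V₁ = q/y₁ = 11.37/0.5674 = 20.04 m/s. Fr₁ = V₁/√(g·y₁) = 20.04/√(9.81×0.5674) = 8.494.
Fr₁ = 8.494 lies in the steady range.

Fr₁ = 8.494; steady jump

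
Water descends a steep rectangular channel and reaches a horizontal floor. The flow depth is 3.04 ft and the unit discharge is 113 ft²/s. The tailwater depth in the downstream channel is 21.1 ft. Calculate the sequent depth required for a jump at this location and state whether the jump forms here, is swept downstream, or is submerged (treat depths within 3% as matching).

V₁ = q/y₁ = 113/3.04 = 37.2 ft/s. Fr₁ = V₁/√(g·y₁) = 37.2/√(32.2×3.04) = 3.76.
Bélanger equation: y₂/y₁ = ½[√(1 + 8Fr₁²) − 1] = ½[√113.9 − 1] = 4.84.
y₂ = 4.84 × 3.04 = 14.7 ft.
Tailwater y_tw = 21.1 ft: y_tw > y₂, so the jump is submerged.

y₂ = 14.7 ft; the jump is submerged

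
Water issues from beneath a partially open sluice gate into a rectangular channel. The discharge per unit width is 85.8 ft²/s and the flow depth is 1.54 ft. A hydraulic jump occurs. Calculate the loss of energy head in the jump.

ΔE = 32.8 ft

V₁ = q/y₁ = 85.8/1.54 = 55.7 ft/s. Fr₁ = V₁/√(g·y₁) = 55.7/√(32.2×1.54) = 7.91.
By Bélanger, y₂/y₁ = ½[√(1 + 8Fr₁²) − 1] = ½[√501.8 − 1] = 10.7.
y₂ = 10.7 × 1.54 = 16.5 ft.
Head loss: ΔE = (y₂ − y₁)³/(4y₁y₂) = (16.5 − 1.54)³/(4×1.54×16.5) = 3334/102 = 32.8 ft.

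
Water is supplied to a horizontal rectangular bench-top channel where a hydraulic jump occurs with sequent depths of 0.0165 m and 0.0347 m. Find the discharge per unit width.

q = 0.0120 m²/s

For a rectangular channel the momentum equation gives q² = ½·g·y₁·y₂·(y₁ + y₂) = ½×9.81×0.0165×0.0347×0.0512 = 0.000144.
q = √0.000144 = 0.0120 m²/s.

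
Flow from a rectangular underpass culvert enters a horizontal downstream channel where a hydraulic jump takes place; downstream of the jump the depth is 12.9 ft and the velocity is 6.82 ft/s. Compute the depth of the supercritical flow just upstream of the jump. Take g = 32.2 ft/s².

Fr₂ = V₂/√(g·y₂) = 6.82/√(32.2×12.9) = 0.335.
Applying the sequent-depth relation in reverse, y₁/y₂ = ½[√(1 + 8Fr₂²) − 1] = ½[√1.896 − 1] = 0.188.
y₁ = 0.188 × 12.9 = 2.43 ft.

y₁ = 2.43 ft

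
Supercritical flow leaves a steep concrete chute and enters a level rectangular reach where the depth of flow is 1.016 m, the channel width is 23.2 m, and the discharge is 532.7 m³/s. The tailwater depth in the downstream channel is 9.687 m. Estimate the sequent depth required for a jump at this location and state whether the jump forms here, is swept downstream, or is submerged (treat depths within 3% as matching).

y₂ = 9.790 m; the jump forms here

q = Q/b = 532.7/23.2 = 22.96 m²/s; V₁ = q/y₁ = 22.60 m/s. Fr₁ = V₁/√(g·y₁) = 7.158.
From the momentum equation for a rectangular channel, y₂/y₁ = ½[√(1 + 8Fr₁²) − 1] = ½[√410.95 − 1] = 9.636.
y₂ = 9.636 × 1.016 = 9.790 m.
Tailwater y_tw = 9.687 m: y_tw ≈ y₂, so the jump forms here.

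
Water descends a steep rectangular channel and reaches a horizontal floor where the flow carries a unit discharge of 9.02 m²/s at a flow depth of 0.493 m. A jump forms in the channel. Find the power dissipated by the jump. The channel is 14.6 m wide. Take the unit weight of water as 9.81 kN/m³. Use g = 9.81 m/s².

P = 15324 kW

V₁ = q/y₁ = 9.02/0.493 = 18.3 m/s. Fr₁ = V₁/√(g·y₁) = 18.3/√(9.81×0.493) = 8.32.
Bélanger equation: y₂/y₁ = ½[√(1 + 8Fr₁²) − 1] = ½[√554.7 − 1] = 11.3.
y₂ = 11.3 × 0.493 = 5.56 m.
V₂ = q/y₂ = 9.02/5.56 = 1.62 m/s. E₁ = y₁ + V₁²/2g = 17.6 m; E₂ = y₂ + V₂²/2g = 5.69 m. ΔE = E₁ − E₂ = 11.9 m.
Q = q·b = 9.02 × 14.6 = 132 m³/s. P = γ·Q·ΔE = 9.81 × 132 × 11.9 = 15324 kW.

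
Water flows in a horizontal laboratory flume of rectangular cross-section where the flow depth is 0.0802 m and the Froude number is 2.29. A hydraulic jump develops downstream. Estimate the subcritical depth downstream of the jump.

Fr₁ = 2.29 (given).
Bélanger equation: y₂/y₁ = ½[√(1 + 8Fr₁²) − 1] = ½[√42.95 − 1] = 2.78.
y₂ = 2.78 × 0.0802 = 0.223 m.

y₂ = 0.223 m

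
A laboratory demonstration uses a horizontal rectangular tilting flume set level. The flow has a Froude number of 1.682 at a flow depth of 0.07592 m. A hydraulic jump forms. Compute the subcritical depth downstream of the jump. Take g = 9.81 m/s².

y₂ = 0.1466 m

Fr₁ = 1.682 (given).
By Bélanger, y₂/y₁ = ½[√(1 + 8Fr₁²) − 1] = ½[√23.633 − 1] = 1.931.
y₂ = 1.931 × 0.07592 = 0.1466 m.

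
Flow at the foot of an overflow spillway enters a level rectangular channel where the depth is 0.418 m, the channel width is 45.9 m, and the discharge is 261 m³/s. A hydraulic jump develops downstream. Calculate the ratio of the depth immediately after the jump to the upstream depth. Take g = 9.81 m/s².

y₂/y₁ = 9.01

q = Q/b = 261/45.9 = 5.69 m²/s; V₁ = q/y₁ = 13.6 m/s. Fr₁ = V₁/√(g·y₁) = 6.72.
By Bélanger, y₂/y₁ = ½[√(1 + 8Fr₁²) − 1] = ½[√362.0 − 1] = 9.01.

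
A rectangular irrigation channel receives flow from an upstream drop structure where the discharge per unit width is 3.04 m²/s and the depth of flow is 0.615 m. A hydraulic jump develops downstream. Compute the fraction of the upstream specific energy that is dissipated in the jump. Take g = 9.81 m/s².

V₁ = q/y₁ = 3.04/0.615 = 4.94 m/s. Fr₁ = V₁/√(g·y₁) = 4.94/√(9.81×0.615) = 2.01.
Sequent-depth ratio: y₂/y₁ = ½[√(1 + 8Fr₁²) − 1] = ½[√33.40 − 1] = 2.39.
y₂ = 2.39 × 0.615 = 1.47 m.
E₁ = y₁ + V₁²/2g = 1.86 m. ΔE = (y₂ − y₁)³/(4y₁y₂) = 0.173 m. ΔE/E₁ = 0.173/1.86 = 0.0928.

ΔE/E₁ = 0.0928 (9.28%)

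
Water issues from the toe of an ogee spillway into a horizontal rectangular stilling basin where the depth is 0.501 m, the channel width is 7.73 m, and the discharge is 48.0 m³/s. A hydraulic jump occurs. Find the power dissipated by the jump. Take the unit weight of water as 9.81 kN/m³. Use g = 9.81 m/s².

P = 2105 kW

q = Q/b = 48.0/7.73 = 6.21 m²/s; V₁ = q/y₁ = 12.4 m/s. Fr₁ = V₁/√(g·y₁) = 5.59.
Bélanger equation: y₂/y₁ = ½[√(1 + 8Fr₁²) − 1] = ½[√251.1 − 1] = 7.42.
y₂ = 7.42 × 0.501 = 3.72 m.
V₂ = q/y₂ = 6.21/3.72 = 1.67 m/s. E₁ = y₁ + V₁²/2g = 8.33 m; E₂ = y₂ + V₂²/2g = 3.86 m. ΔE = E₁ − E₂ = 4.47 m.
P = γ·Q·ΔE = 9.81 × 48.0 × 4.47 = 2105 kW.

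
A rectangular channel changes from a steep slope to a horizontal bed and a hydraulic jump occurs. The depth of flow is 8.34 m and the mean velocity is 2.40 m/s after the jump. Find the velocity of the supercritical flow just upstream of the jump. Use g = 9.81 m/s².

V₁ = 19.2 m/s

Fr₂ = V₂/√(g·y₂) = 2.40/√(9.81×8.34) = 0.265.
Applying the sequent-depth relation in reverse, y₁/y₂ = ½[√(1 + 8Fr₂²) − 1] = ½[√1.563 − 1] = 0.125.
y₁ = 0.125 × 8.34 = 1.04 m.
V₁ = q/y₁ = 20.0/1.04 = 19.2 m/s.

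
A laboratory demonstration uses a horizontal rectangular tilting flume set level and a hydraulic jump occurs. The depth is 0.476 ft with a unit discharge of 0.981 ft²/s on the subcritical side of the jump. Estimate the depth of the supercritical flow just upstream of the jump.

y₁ = 0.189 ft

V₂ = q/y₂ = 0.981/0.476 = 2.06 ft/s; Fr₂ = V₂/√(g·y₂) = 0.526.
From the momentum equation (using Fr₂), y₁/y₂ = ½[√(1 + 8Fr₂²) − 1] = ½[√3.217 − 1] = 0.397.
y₁ = 0.397 × 0.476 = 0.189 ft.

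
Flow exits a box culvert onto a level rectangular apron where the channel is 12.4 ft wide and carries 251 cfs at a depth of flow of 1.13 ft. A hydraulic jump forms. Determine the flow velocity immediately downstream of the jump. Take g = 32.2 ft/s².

q = Q/b = 251/12.4 = 20.2 ft²/s; V₁ = q/y₁ = 17.9 ft/s. Fr₁ = V₁/√(g·y₁) = 2.97.
Bélanger equation: y₂/y₁ = ½[√(1 + 8Fr₁²) − 1] = ½[√71.55 − 1] = 3.73.
y₂ = 3.73 × 1.13 = 4.21 ft.
V₂ = q/y₂ = 20.2/4.21 = 4.80 ft/s.

V₂ = 4.80 ft/s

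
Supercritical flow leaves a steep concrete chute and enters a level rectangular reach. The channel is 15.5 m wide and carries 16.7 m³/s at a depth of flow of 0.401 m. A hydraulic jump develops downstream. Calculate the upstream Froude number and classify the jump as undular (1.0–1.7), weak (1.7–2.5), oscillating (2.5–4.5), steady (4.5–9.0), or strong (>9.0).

q = Q/b = 16.7/15.5 = 1.08 m²/s; V₁ = q/y₁ = 2.69 m/s. Fr₁ = V₁/√(g·y₁) = 1.35.
Fr₁ = 1.35 lies in the undular range.

Fr₁ = 1.35; undular jump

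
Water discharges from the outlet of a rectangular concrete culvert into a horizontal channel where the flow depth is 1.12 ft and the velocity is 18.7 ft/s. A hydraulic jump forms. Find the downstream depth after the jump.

Fr₁ = V₁/√(g·y₁) = 18.7/√(32.2×1.12) = 3.11.
By Bélanger, y₂/y₁ = ½[√(1 + 8Fr₁²) − 1] = ½[√78.57 − 1] = 3.93.
y₂ = 3.93 × 1.12 = 4.40 ft.

y₂ = 4.40 ft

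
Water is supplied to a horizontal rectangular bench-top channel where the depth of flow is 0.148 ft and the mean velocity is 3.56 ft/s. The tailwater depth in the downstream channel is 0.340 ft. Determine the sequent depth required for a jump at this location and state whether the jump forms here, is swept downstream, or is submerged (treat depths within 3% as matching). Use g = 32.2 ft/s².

y₂ = 0.275 ft; the jump is submerged

Fr₁ = V₁/√(g·y₁) = 3.56/√(32.2×0.148) = 1.63.
Conjugate-depth relation: y₂/y₁ = ½[√(1 + 8Fr₁²) − 1] = ½[√22.28 − 1] = 1.86.
y₂ = 1.86 × 0.148 = 0.275 ft.
Tailwater y_tw = 0.340 ft: y_tw > y₂, so the jump is submerged.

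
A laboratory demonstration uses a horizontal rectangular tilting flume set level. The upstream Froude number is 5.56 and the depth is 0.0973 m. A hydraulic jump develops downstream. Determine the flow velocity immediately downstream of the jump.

Fr₁ = 5.56 (given).
Sequent-depth ratio: y₂/y₁ = ½[√(1 + 8Fr₁²) − 1] = ½[√248.3 − 1] = 7.38.
y₂ = 7.38 × 0.0973 = 0.718 m.
V₁ = Fr₁·√(g·y₁) = 5.56×√(9.81×0.0973) = 5.43 m/s; q = V₁·y₁ = 0.529 m²/s.
V₂ = q/y₂ = 0.529/0.718 = 0.736 m/s.

V₂ = 0.736 m/s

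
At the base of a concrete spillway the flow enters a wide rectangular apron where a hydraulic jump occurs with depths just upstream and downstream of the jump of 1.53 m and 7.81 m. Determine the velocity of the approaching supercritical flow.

V₁ = 15.3 m/s

For a rectangular channel the momentum equation gives q² = ½·g·y₁·y₂·(y₁ + y₂) = ½×9.81×1.53×7.81×9.34 = 547.
q = √547 = 23.4 m²/s.
V₁ = q/y₁ = 23.4/1.53 = 15.3 m/s.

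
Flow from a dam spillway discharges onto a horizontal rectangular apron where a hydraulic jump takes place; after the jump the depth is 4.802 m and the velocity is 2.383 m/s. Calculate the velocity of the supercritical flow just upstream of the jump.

V₁ = 11.87 m/s

Fr₂ = V₂/√(g·y₂) = 2.383/√(9.81×4.802) = 0.3472.
Applying the sequent-depth relation in reverse, y₁/y₂ = ½[√(1 + 8Fr₂²) − 1] = ½[√1.9644 − 1] = 0.2008.
y₁ = 0.2008 × 4.802 = 0.9642 m.
V₁ = q/y₁ = 11.44/0.9642 = 11.87 m/s.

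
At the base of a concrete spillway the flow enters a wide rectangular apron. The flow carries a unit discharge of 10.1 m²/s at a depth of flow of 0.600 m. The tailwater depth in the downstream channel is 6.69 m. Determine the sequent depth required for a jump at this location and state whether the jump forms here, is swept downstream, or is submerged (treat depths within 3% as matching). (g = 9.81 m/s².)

y₂ = 5.60 m; the jump is submerged

V₁ = q/y₁ = 10.1/0.600 = 16.8 m/s. Fr₁ = V₁/√(g·y₁) = 16.8/√(9.81×0.600) = 6.94.
By Bélanger, y₂/y₁ = ½[√(1 + 8Fr₁²) − 1] = ½[√386.1 − 1] = 9.33.
y₂ = 9.33 × 0.600 = 5.60 m.
Tailwater y_tw = 6.69 m: y_tw > y₂, so the jump is submerged.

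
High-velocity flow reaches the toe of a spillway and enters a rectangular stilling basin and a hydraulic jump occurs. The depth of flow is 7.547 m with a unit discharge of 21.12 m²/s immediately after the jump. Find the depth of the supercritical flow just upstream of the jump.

V₂ = q/y₂ = 21.12/7.547 = 2.798 m/s; Fr₂ = V₂/√(g·y₂) = 0.3252.
Applying the sequent-depth relation in reverse, y₁/y₂ = ½[√(1 + 8Fr₂²) − 1] = ½[√1.8462 − 1] = 0.1794.
y₁ = 0.1794 × 7.547 = 1.354 m.

y₁ = 1.354 m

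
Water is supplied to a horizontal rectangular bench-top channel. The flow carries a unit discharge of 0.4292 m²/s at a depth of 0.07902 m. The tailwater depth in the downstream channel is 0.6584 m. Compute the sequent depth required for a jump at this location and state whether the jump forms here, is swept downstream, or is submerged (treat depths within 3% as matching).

V₁ = q/y₁ = 0.4292/0.07902 = 5.432 m/s. Fr₁ = V₁/√(g·y₁) = 5.432/√(9.81×0.07902) = 6.169.
From the momentum equation for a rectangular channel, y₂/y₁ = ½[√(1 + 8Fr₁²) − 1] = ½[√305.46 − 1] = 8.239.
y₂ = 8.239 × 0.07902 = 0.6510 m.
Tailwater y_tw = 0.6584 m: y_tw ≈ y₂, so the jump forms here.

y₂ = 0.6510 m; the jump forms here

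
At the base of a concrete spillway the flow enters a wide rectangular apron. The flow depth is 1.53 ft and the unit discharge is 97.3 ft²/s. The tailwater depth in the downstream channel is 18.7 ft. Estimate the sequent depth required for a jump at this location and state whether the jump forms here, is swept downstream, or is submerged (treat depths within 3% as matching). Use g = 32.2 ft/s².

y₂ = 18.9 ft; the jump forms here

V₁ = q/y₁ = 97.3/1.53 = 63.6 ft/s. Fr₁ = V₁/√(g·y₁) = 63.6/√(32.2×1.53) = 9.06.
Conjugate-depth relation: y₂/y₁ = ½[√(1 + 8Fr₁²) − 1] = ½[√657.7 − 1] = 12.3.
y₂ = 12.3 × 1.53 = 18.9 ft.
Tailwater y_tw = 18.7 ft: y_tw ≈ y₂, so the jump forms here.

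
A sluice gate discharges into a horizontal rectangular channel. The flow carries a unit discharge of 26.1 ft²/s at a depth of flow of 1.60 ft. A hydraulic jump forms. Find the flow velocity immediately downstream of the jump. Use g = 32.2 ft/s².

V₁ = q/y₁ = 26.1/1.60 = 16.3 ft/s. Fr₁ = V₁/√(g·y₁) = 16.3/√(32.2×1.60) = 2.27.
By Bélanger, y₂/y₁ = ½[√(1 + 8Fr₁²) − 1] = ½[√42.32 − 1] = 2.75.
y₂ = 2.75 × 1.60 = 4.40 ft.
V₂ = q/y₂ = 26.1/4.40 = 5.93 ft/s.

V₂ = 5.93 ft/s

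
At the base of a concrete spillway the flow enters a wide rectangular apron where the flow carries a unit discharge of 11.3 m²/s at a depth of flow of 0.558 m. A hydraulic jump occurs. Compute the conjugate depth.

V₁ = q/y₁ = 11.3/0.558 = 20.3 m/s. Fr₁ = V₁/√(g·y₁) = 20.3/√(9.81×0.558) = 8.66.
Bélanger equation: y₂/y₁ = ½[√(1 + 8Fr₁²) − 1] = ½[√600.3 − 1] = 11.8.
y₂ = 11.8 × 0.558 = 6.56 m.

y₂ = 6.56 m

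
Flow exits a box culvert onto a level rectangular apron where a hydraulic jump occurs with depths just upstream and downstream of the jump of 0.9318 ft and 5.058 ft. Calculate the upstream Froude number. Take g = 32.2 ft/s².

Fr₁ = 4.177

For a rectangular channel the momentum equation gives q² = ½·g·y₁·y₂·(y₁ + y₂) = ½×32.2×0.9318×5.058×5.990 = 454.5.
q = √454.5 = 21.32 ft²/s.
V₁ = q/y₁ = 22.88 ft/s; Fr₁ = V₁/√(g·y₁) = 4.177.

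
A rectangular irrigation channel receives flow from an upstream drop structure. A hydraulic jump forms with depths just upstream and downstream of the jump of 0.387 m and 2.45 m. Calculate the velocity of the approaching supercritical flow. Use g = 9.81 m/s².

V₁ = 9.39 m/s

For a rectangular channel the momentum equation gives q² = ½·g·y₁·y₂·(y₁ + y₂) = ½×9.81×0.387×2.45×2.84 = 13.2.
q = √13.2 = 3.63 m²/s.
V₁ = q/y₁ = 3.63/0.387 = 9.39 m/s.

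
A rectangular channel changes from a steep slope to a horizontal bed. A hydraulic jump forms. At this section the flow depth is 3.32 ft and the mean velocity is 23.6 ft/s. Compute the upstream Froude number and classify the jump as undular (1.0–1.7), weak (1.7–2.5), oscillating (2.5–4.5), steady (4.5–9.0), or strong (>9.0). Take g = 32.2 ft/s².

Fr₁ = V₁/√(g·y₁) = 23.6/√(32.2×3.32) = 2.28.
Fr₁ = 2.28 lies in the weak range.

Fr₁ = 2.28; weak jump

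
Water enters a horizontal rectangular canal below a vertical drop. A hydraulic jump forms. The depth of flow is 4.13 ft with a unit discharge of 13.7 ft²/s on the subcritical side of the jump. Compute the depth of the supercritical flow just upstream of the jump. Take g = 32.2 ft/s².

V₂ = q/y₂ = 13.7/4.13 = 3.32 ft/s; Fr₂ = V₂/√(g·y₂) = 0.288.
The Bélanger relation is symmetric: y₁/y₂ = ½[√(1 + 8Fr₂²) − 1] = ½[√1.662 − 1] = 0.145.
y₁ = 0.145 × 4.13 = 0.597 ft.

y₁ = 0.597 ft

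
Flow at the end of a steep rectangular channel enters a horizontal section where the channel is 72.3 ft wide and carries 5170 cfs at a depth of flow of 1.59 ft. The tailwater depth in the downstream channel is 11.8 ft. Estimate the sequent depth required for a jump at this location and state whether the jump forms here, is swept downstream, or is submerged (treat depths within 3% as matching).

y₂ = 13.4 ft; the jump is swept downstream

q = Q/b = 5170/72.3 = 71.5 ft²/s; V₁ = q/y₁ = 45.0 ft/s. Fr₁ = V₁/√(g·y₁) = 6.29.
Bélanger equation: y₂/y₁ = ½[√(1 + 8Fr₁²) − 1] = ½[√317.0 − 1] = 8.40.
y₂ = 8.40 × 1.59 = 13.4 ft.
Tailwater y_tw = 11.8 ft: y_tw < y₂, so the jump is swept downstream.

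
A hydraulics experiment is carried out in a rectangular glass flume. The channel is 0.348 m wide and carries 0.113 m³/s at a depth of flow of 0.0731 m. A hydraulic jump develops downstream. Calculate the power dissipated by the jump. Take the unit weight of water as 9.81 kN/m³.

q = Q/b = 0.113/0.348 = 0.325 m²/s; V₁ = q/y₁ = 4.44 m/s. Fr₁ = V₁/√(g·y₁) = 5.25.
By Bélanger, y₂/y₁ = ½[√(1 + 8Fr₁²) − 1] = ½[√221.1 − 1] = 6.94.
y₂ = 6.94 × 0.0731 = 0.507 m.
V₂ = q/y₂ = 0.325/0.507 = 0.641 m/s. E₁ = y₁ + V₁²/2g = 1.08 m; E₂ = y₂ + V₂²/2g = 0.528 m. ΔE = E₁ − E₂ = 0.551 m.
P = γ·Q·ΔE = 9.81 × 0.113 × 0.551 = 0.611 kW.

P = 0.611 kW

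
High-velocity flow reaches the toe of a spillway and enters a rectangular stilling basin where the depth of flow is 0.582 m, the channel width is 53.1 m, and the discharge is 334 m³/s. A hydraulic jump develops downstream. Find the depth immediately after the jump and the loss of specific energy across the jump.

q = Q/b = 334/53.1 = 6.29 m²/s; V₁ = q/y₁ = 10.8 m/s. Fr₁ = V₁/√(g·y₁) = 4.52.
From the momentum equation for a rectangular channel, y₂/y₁ = ½[√(1 + 8Fr₁²) − 1] = ½[√164.7 − 1] = 5.92.
y₂ = 5.92 × 0.582 = 3.44 m.
Head loss: ΔE = (y₂ − y₁)³/(4y₁y₂) = (3.44 − 0.582)³/(4×0.582×3.44) = 23.4/8.02 = 2.92 m.

y₂ = 3.44 m; ΔE = 2.92 m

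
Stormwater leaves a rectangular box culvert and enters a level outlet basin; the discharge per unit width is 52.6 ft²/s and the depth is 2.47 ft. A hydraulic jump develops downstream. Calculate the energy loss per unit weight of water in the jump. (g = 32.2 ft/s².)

ΔE = 1.49 ft

V₁ = q/y₁ = 52.6/2.47 = 21.3 ft/s. Fr₁ = V₁/√(g·y₁) = 21.3/√(32.2×2.47) = 2.39.
Sequent-depth ratio: y₂/y₁ = ½[√(1 + 8Fr₁²) − 1] = ½[√46.62 − 1] = 2.91.
y₂ = 2.91 × 2.47 = 7.20 ft.
V₂ = q/y₂ = 52.6/7.20 = 7.31 ft/s. E₁ = y₁ + V₁²/2g = 9.51 ft; E₂ = y₂ + V₂²/2g = 8.03 ft. ΔE = E₁ − E₂ = 1.49 ft.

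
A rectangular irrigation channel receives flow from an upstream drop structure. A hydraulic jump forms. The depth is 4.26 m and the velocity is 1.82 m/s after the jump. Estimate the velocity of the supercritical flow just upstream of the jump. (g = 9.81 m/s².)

V₁ = 13.1 m/s

Fr₂ = V₂/√(g·y₂) = 1.82/√(9.81×4.26) = 0.282.
From the momentum equation (using Fr₂), y₁/y₂ = ½[√(1 + 8Fr₂²) − 1] = ½[√1.634 − 1] = 0.139.
y₁ = 0.139 × 4.26 = 0.593 m.
V₁ = q/y₁ = 7.75/0.593 = 13.1 m/s.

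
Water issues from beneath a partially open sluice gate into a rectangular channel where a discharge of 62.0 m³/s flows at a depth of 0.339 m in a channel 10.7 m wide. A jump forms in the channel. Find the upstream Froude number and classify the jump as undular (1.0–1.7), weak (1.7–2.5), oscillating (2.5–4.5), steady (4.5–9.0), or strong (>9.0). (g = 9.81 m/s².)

q = Q/b = 62.0/10.7 = 5.79 m²/s; V₁ = q/y₁ = 17.1 m/s. Fr₁ = V₁/√(g·y₁) = 9.37.
Fr₁ = 9.37 lies in the strong range.

Fr₁ = 9.37; strong jump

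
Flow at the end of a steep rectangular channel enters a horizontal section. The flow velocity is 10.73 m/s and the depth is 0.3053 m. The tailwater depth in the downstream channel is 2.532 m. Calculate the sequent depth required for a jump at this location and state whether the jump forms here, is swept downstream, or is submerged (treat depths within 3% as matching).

Fr₁ = V₁/√(g·y₁) = 10.73/√(9.81×0.3053) = 6.200.
Sequent-depth ratio: y₂/y₁ = ½[√(1 + 8Fr₁²) − 1] = ½[√308.53 − 1] = 8.283.
y₂ = 8.283 × 0.3053 = 2.529 m.
Tailwater y_tw = 2.532 m: y_tw ≈ y₂, so the jump forms here.

y₂ = 2.529 m; the jump forms here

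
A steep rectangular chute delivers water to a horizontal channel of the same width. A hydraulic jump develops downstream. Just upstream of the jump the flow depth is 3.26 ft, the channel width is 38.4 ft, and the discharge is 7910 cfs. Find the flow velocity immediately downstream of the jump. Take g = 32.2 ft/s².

q = Q/b = 7910/38.4 = 206 ft²/s; V₁ = q/y₁ = 63.2 ft/s. Fr₁ = V₁/√(g·y₁) = 6.17.
Sequent-depth ratio: y₂/y₁ = ½[√(1 + 8Fr₁²) − 1] = ½[√305.3 − 1] = 8.24.
y₂ = 8.24 × 3.26 = 26.8 ft.
V₂ = q/y₂ = 206/26.8 = 7.67 ft/s.

V₂ = 7.67 ft/s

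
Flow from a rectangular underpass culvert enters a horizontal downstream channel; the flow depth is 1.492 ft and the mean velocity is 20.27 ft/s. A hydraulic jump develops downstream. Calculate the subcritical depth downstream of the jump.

Fr₁ = V₁/√(g·y₁) = 20.27/√(32.2×1.492) = 2.924.
Sequent-depth ratio: y₂/y₁ = ½[√(1 + 8Fr₁²) − 1] = ½[√69.418 − 1] = 3.666.
y₂ = 3.666 × 1.492 = 5.469 ft.

y₂ = 5.469 ft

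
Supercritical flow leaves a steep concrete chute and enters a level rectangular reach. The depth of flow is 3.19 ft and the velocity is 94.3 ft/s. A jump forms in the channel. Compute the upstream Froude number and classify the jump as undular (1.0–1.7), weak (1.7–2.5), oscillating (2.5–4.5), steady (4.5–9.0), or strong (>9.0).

Fr₁ = V₁/√(g·y₁) = 94.3/√(32.2×3.19) = 9.30.
Fr₁ = 9.30 lies in the strong range.

Fr₁ = 9.30; strong jump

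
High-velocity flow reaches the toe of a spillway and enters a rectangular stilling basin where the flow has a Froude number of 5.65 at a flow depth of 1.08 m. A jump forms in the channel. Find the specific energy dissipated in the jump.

Fr₁ = 5.65 (given).
From the momentum equation for a rectangular channel, y₂/y₁ = ½[√(1 + 8Fr₁²) − 1] = ½[√256.4 − 1] = 7.51.
y₂ = 7.51 × 1.08 = 8.11 m.
V₁ = Fr₁·√(g·y₁) = 5.65×√(9.81×1.08) = 18.4 m/s; q = V₁·y₁ = 19.9 m²/s. V₂ = q/y₂ = 19.9/8.11 = 2.45 m/s. E₁ = y₁ + V₁²/2g = 18.3 m; E₂ = y₂ + V₂²/2g = 8.41 m. ΔE = E₁ − E₂ = 9.91 m.

ΔE = 9.91 m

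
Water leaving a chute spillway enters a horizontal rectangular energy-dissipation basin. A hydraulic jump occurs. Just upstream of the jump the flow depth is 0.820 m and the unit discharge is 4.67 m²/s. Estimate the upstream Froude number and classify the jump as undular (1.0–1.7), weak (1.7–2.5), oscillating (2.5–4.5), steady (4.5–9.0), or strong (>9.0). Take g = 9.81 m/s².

V₁ = q/y₁ = 4.67/0.820 = 5.70 m/s. Fr₁ = V₁/√(g·y₁) = 5.70/√(9.81×0.820) = 2.01.
Fr₁ = 2.01 lies in the weak range.

Fr₁ = 2.01; weak jump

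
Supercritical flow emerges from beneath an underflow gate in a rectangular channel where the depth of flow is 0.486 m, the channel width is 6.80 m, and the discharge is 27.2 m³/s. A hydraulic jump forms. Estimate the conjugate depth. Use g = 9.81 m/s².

y₂ = 2.36 m

q = Q/b = 27.2/6.80 = 4.00 m²/s; V₁ = q/y₁ = 8.23 m/s. Fr₁ = V₁/√(g·y₁) = 3.77.
Bélanger equation: y₂/y₁ = ½[√(1 + 8Fr₁²) − 1] = ½[√114.7 − 1] = 4.85.
y₂ = 4.85 × 0.486 = 2.36 m.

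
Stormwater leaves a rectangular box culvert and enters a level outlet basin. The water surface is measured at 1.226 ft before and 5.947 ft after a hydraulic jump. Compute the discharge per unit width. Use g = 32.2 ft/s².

For a rectangular channel the momentum equation gives q² = ½·g·y₁·y₂·(y₁ + y₂) = ½×32.2×1.226×5.947×7.173 = 842.0.
q = √842.0 = 29.02 ft²/s.

q = 29.02 ft²/s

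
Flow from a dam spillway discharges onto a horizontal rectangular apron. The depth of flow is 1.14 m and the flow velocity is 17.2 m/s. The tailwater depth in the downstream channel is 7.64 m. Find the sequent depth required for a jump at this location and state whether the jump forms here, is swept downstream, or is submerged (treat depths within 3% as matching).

y₂ = 7.74 m; the jump forms here

Fr₁ = V₁/√(g·y₁) = 17.2/√(9.81×1.14) = 5.14.
By Bélanger, y₂/y₁ = ½[√(1 + 8Fr₁²) − 1] = ½[√212.6 − 1] = 6.79.
y₂ = 6.79 × 1.14 = 7.74 m.
Tailwater y_tw = 7.64 m: y_tw ≈ y₂, so the jump forms here.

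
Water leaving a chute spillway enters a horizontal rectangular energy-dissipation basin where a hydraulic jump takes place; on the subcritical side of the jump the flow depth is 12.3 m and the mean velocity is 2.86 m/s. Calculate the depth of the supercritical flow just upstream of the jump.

y₁ = 1.49 m

Fr₂ = V₂/√(g·y₂) = 2.86/√(9.81×12.3) = 0.260.
The Bélanger relation is symmetric: y₁/y₂ = ½[√(1 + 8Fr₂²) − 1] = ½[√1.542 − 1] = 0.121.
y₁ = 0.121 × 12.3 = 1.49 m.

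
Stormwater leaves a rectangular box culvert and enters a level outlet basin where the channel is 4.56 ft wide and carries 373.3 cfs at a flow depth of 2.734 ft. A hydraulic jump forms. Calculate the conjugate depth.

q = Q/b = 373.3/4.56 = 81.86 ft²/s; V₁ = q/y₁ = 29.94 ft/s. Fr₁ = V₁/√(g·y₁) = 3.191.
Bélanger equation: y₂/y₁ = ½[√(1 + 8Fr₁²) − 1] = ½[√82.475 − 1] = 4.041.
y₂ = 4.041 × 2.734 = 11.05 ft.

y₂ = 11.05 ft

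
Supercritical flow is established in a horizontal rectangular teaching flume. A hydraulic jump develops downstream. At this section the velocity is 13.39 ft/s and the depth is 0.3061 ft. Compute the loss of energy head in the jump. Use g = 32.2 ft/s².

Fr₁ = V₁/√(g·y₁) = 13.39/√(32.2×0.3061) = 4.265.
Bélanger equation: y₂/y₁ = ½[√(1 + 8Fr₁²) − 1] = ½[√146.52 − 1] = 5.552.
y₂ = 5.552 × 0.3061 = 1.700 ft.
q = V₁·y₁ = 13.39 × 0.3061 = 4.099 ft²/s. V₂ = q/y₂ = 4.099/1.700 = 2.412 ft/s. E₁ = y₁ + V₁²/2g = 3.090 ft; E₂ = y₂ + V₂²/2g = 1.790 ft. ΔE = E₁ − E₂ = 1.300 ft.

ΔE = 1.300 ft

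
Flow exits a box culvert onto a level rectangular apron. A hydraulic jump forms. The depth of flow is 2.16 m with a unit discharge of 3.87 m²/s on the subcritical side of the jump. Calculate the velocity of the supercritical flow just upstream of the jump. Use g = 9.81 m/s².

V₁ = 7.35 m/s

V₂ = q/y₂ = 3.87/2.16 = 1.79 m/s; Fr₂ = V₂/√(g·y₂) = 0.389.
Applying the sequent-depth relation in reverse, y₁/y₂ = ½[√(1 + 8Fr₂²) − 1] = ½[√2.212 − 1] = 0.244.
y₁ = 0.244 × 2.16 = 0.526 m.
V₁ = q/y₁ = 3.87/0.526 = 7.35 m/s.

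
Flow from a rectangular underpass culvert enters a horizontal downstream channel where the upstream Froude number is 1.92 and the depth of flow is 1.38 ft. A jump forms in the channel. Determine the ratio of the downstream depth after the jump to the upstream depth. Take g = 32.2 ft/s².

y₂/y₁ = 2.26

Fr₁ = 1.92 (given).
By Bélanger, y₂/y₁ = ½[√(1 + 8Fr₁²) − 1] = ½[√30.49 − 1] = 2.26.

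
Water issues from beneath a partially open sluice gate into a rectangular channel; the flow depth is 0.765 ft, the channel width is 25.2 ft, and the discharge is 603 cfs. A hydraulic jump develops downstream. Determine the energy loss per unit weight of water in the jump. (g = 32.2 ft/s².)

q = Q/b = 603/25.2 = 23.9 ft²/s; V₁ = q/y₁ = 31.3 ft/s. Fr₁ = V₁/√(g·y₁) = 6.30.
Conjugate-depth relation: y₂/y₁ = ½[√(1 + 8Fr₁²) − 1] = ½[√318.7 − 1] = 8.43.
y₂ = 8.43 × 0.765 = 6.45 ft.
V₂ = q/y₂ = 23.9/6.45 = 3.71 ft/s. E₁ = y₁ + V₁²/2g = 16.0 ft; E₂ = y₂ + V₂²/2g = 6.66 ft. ΔE = E₁ − E₂ = 9.30 ft.

ΔE = 9.30 ft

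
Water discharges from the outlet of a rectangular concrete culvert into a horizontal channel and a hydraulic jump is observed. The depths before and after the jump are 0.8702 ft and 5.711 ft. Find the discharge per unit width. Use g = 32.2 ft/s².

q = 22.95 ft²/s

For a rectangular channel the momentum equation gives q² = ½·g·y₁·y₂·(y₁ + y₂) = ½×32.2×0.8702×5.711×6.581 = 526.6.
q = √526.6 = 22.95 ft²/s.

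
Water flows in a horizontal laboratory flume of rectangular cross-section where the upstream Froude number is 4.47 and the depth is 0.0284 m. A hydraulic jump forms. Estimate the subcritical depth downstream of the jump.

Fr₁ = 4.47 (given).
Bélanger equation: y₂/y₁ = ½[√(1 + 8Fr₁²) − 1] = ½[√160.8 − 1] = 5.84.
y₂ = 5.84 × 0.0284 = 0.166 m.

y₂ = 0.166 m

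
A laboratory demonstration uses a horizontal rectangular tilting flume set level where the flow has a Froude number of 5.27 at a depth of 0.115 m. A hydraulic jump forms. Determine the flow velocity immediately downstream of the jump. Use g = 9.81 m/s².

Fr₁ = 5.27 (given).
By Bélanger, y₂/y₁ = ½[√(1 + 8Fr₁²) − 1] = ½[√223.2 − 1] = 6.97.
y₂ = 6.97 × 0.115 = 0.802 m.
V₁ = Fr₁·√(g·y₁) = 5.27×√(9.81×0.115) = 5.60 m/s; q = V₁·y₁ = 0.644 m²/s.
V₂ = q/y₂ = 0.644/0.802 = 0.803 m/s.

V₂ = 0.803 m/s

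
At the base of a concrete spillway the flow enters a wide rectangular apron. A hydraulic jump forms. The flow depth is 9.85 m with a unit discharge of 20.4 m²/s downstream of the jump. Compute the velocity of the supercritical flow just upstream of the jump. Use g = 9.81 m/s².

V₁ = 25.2 m/s

V₂ = q/y₂ = 20.4/9.85 = 2.07 m/s; Fr₂ = V₂/√(g·y₂) = 0.211.
Since the conjugate-depth ratio holds either way, y₁/y₂ = ½[√(1 + 8Fr₂²) − 1] = ½[√1.355 − 1] = 0.0820.
y₁ = 0.0820 × 9.85 = 0.808 m.
V₁ = q/y₁ = 20.4/0.808 = 25.2 m/s.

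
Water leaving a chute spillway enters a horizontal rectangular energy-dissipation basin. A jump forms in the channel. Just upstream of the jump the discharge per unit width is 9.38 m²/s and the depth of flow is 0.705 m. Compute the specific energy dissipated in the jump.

ΔE = 4.82 m

V₁ = q/y₁ = 9.38/0.705 = 13.3 m/s. Fr₁ = V₁/√(g·y₁) = 13.3/√(9.81×0.705) = 5.06.
By Bélanger, y₂/y₁ = ½[√(1 + 8Fr₁²) − 1] = ½[√205.8 − 1] = 6.67.
y₂ = 6.67 × 0.705 = 4.70 m.
V₂ = q/y₂ = 9.38/4.70 = 1.99 m/s. E₁ = y₁ + V₁²/2g = 9.73 m; E₂ = y₂ + V₂²/2g = 4.91 m. ΔE = E₁ − E₂ = 4.82 m.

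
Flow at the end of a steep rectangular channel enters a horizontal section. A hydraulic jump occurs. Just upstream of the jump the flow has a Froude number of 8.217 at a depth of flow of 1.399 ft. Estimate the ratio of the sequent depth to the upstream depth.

y₂/y₁ = 11.13

Fr₁ = 8.217 (given).
From the momentum equation for a rectangular channel, y₂/y₁ = ½[√(1 + 8Fr₁²) − 1] = ½[√541.15 − 1] = 11.13.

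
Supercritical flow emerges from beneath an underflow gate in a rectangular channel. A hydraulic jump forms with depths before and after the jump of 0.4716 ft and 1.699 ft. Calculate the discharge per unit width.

q = 5.292 ft²/s

For a rectangular channel the momentum equation gives q² = ½·g·y₁·y₂·(y₁ + y₂) = ½×32.2×0.4716×1.699×2.171 = 28.00.
q = √28.00 = 5.292 ft²/s.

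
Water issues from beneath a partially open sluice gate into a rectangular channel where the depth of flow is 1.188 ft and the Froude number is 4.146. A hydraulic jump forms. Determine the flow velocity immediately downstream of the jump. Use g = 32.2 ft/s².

V₂ = 4.762 ft/s

Fr₁ = 4.146 (given).
Bélanger equation: y₂/y₁ = ½[√(1 + 8Fr₁²) − 1] = ½[√138.51 − 1] = 5.385.
y₂ = 5.385 × 1.188 = 6.397 ft.
V₁ = Fr₁·√(g·y₁) = 4.146×√(32.2×1.188) = 25.64 ft/s; q = V₁·y₁ = 30.46 ft²/s.
V₂ = q/y₂ = 30.46/6.397 = 4.762 ft/s.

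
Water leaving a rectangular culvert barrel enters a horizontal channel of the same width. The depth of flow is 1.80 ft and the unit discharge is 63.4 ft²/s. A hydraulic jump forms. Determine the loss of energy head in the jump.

V₁ = q/y₁ = 63.4/1.80 = 35.2 ft/s. Fr₁ = V₁/√(g·y₁) = 35.2/√(32.2×1.80) = 4.63.
From the momentum equation for a rectangular channel, y₂/y₁ = ½[√(1 + 8Fr₁²) − 1] = ½[√172.2 − 1] = 6.06.
y₂ = 6.06 × 1.80 = 10.9 ft.
V₂ = q/y₂ = 63.4/10.9 = 5.81 ft/s. E₁ = y₁ + V₁²/2g = 21.1 ft; E₂ = y₂ + V₂²/2g = 11.4 ft. ΔE = E₁ − E₂ = 9.63 ft.

ΔE = 9.63 ft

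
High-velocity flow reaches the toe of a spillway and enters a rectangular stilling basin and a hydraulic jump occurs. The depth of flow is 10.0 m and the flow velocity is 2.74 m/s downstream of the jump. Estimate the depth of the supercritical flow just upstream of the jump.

y₁ = 1.35 m

Fr₂ = V₂/√(g·y₂) = 2.74/√(9.81×10.0) = 0.277.
From the momentum equation (using Fr₂), y₁/y₂ = ½[√(1 + 8Fr₂²) − 1] = ½[√1.612 − 1] = 0.135.
y₁ = 0.135 × 10.0 = 1.35 m.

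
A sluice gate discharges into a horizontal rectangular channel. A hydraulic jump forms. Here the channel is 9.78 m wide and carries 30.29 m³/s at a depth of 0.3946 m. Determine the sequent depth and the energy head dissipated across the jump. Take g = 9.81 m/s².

q = Q/b = 30.29/9.78 = 3.097 m²/s; V₁ = q/y₁ = 7.849 m/s. Fr₁ = V₁/√(g·y₁) = 3.989.
By Bélanger, y₂/y₁ = ½[√(1 + 8Fr₁²) − 1] = ½[√128.31 − 1] = 5.164.
y₂ = 5.164 × 0.3946 = 2.038 m.
V₂ = q/y₂ = 3.097/2.038 = 1.520 m/s. E₁ = y₁ + V₁²/2g = 3.534 m; E₂ = y₂ + V₂²/2g = 2.155 m. ΔE = E₁ − E₂ = 1.379 m.

y₂ = 2.038 m; ΔE = 1.379 m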